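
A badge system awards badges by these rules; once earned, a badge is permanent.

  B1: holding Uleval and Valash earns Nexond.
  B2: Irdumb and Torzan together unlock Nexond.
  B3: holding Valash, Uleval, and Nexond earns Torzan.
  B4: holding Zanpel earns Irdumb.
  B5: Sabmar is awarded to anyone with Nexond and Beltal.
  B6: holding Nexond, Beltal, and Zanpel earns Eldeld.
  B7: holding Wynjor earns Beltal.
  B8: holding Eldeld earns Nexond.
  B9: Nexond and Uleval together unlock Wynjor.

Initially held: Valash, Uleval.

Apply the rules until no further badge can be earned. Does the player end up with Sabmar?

With Uleval and Valash, Nexond is earned (B1).
With Nexond and Uleval, Wynjor is earned (B9).
With Wynjor, Beltal is earned (B7).
With Nexond and Beltal, Sabmar is earned (B5).

Yes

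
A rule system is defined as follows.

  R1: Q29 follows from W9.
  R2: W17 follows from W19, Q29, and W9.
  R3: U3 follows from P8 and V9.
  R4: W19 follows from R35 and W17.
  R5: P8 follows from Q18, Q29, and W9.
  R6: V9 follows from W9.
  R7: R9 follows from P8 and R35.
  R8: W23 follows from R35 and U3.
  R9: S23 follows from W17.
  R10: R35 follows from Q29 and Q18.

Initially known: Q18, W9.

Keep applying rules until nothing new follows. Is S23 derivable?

S23 would need W17 (R9), but W17 is never established.

No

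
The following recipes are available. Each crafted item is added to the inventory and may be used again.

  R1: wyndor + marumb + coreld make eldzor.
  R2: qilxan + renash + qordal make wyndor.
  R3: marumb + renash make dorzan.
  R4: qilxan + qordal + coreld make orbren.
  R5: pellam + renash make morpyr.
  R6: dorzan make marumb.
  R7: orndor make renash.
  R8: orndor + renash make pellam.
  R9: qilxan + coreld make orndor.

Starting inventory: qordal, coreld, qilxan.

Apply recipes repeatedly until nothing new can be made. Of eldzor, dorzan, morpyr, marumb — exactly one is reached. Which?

qilxan + coreld → orndor (R9).
orndor → renash (R7).
orndor + renash → pellam (R8).
Using R5, pellam and renash make morpyr.
marumb would need dorzan (R6), but dorzan is never obtained. eldzor would need wyndor, marumb, and coreld (R1), but marumb is never obtained. dorzan would need marumb and renash (R3), but marumb is never obtained.

morpyr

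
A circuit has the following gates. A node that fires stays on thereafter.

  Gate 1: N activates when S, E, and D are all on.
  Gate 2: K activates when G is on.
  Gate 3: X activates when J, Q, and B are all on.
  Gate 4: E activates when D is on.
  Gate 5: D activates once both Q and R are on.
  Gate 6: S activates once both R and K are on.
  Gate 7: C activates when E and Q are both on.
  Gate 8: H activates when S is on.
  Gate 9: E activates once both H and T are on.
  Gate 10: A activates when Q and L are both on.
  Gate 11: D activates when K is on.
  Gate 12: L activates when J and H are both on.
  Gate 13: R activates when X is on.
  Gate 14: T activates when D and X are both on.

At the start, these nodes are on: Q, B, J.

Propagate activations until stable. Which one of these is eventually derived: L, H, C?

C

Gate 3: J, Q, and B on → X on.
X is on, so R activates (Gate 13).
Gate 5: Q and R on → D on.
D is on, so E activates (Gate 4).
E and Q are on, so C activates (Gate 7).
L would need J and H (Gate 12), but H never turns on. H would need S (Gate 8), but S never turns on.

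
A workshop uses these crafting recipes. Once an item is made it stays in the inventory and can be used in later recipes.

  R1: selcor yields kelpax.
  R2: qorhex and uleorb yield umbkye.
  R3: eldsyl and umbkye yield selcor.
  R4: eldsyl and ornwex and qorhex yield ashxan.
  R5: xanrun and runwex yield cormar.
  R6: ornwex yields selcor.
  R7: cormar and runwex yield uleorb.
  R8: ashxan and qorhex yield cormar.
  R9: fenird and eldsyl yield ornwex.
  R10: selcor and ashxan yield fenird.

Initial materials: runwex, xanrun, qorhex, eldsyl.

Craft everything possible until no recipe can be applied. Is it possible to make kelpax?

Yes

Using R5, xanrun and runwex make cormar.
cormar and runwex → uleorb (R7).
qorhex and uleorb → umbkye (R2).
Using R3, eldsyl and umbkye make selcor.
Using R1, selcor makes kelpax.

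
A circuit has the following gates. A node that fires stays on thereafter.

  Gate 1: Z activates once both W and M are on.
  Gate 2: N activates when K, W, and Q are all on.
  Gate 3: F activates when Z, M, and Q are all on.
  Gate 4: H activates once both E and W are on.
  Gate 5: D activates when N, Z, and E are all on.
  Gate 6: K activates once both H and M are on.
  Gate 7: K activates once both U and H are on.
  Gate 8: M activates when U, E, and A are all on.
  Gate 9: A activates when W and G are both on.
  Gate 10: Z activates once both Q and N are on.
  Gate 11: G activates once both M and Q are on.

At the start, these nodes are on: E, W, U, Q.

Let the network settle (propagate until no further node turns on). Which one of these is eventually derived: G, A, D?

E and W are on, so H activates (Gate 4).
Gate 7: U and H on → K on.
Gate 2: K, W, and Q on → N on.
Gate 10: Q and N on → Z on.
N, Z, and E are on, so D activates (Gate 5).
G would need M and Q (Gate 11), but M never turns on. A would need W and G (Gate 9), but G never turns on.

D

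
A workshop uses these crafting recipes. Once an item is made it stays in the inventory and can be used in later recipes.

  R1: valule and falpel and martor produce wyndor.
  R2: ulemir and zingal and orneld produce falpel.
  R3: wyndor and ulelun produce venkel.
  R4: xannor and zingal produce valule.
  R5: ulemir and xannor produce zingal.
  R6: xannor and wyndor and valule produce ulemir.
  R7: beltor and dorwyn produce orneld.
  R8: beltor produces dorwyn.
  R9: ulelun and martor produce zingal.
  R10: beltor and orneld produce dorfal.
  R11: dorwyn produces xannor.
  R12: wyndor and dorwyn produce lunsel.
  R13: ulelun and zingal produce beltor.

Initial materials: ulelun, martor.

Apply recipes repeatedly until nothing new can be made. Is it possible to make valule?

Yes

Using R9, ulelun and martor make zingal.
Using R13, ulelun and zingal make beltor.
Using R8, beltor makes dorwyn.
dorwyn → xannor (R11).
xannor and zingal → valule (R4).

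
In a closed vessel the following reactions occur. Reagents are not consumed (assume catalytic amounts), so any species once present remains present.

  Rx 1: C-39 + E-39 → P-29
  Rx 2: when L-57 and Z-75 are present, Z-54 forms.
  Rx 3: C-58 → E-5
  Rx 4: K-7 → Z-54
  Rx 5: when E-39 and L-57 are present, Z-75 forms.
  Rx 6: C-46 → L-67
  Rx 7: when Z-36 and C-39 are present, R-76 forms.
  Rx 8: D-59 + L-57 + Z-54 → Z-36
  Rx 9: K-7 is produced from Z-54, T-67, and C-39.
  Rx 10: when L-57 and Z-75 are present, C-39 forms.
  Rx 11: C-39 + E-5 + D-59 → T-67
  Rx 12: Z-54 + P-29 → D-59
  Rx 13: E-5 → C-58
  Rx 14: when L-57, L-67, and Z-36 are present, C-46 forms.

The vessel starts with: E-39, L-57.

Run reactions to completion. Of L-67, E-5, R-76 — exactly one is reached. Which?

E-39 and L-57 present → Z-75 forms (Rx 5).
L-57 and Z-75 present → C-39 forms (Rx 10).
L-57 and Z-75 present → Z-54 forms (Rx 2).
C-39 and E-39 present → P-29 forms (Rx 1).
Z-54 and P-29 present → D-59 forms (Rx 12).
D-59, L-57, and Z-54 present → Z-36 forms (Rx 8).
Z-36 and C-39 present → R-76 forms (Rx 7).
E-5 would need C-58 (Rx 3), but C-58 never forms. L-67 would need C-46 (Rx 6), but C-46 never forms.

R-76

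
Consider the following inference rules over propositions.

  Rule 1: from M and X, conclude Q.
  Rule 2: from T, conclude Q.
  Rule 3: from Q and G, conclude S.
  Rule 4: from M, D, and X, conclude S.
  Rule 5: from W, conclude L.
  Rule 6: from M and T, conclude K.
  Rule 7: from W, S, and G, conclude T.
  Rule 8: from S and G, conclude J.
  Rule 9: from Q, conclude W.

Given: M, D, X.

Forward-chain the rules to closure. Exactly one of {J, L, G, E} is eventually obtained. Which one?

L

M and X hold, so Q follows (Rule 1).
Q holds, so W follows (Rule 9).
From W, Rule 5 gives L.
J would need S and G (Rule 8), but G is never established. No rule produces E, and it is not given. No rule produces G, and it is not given.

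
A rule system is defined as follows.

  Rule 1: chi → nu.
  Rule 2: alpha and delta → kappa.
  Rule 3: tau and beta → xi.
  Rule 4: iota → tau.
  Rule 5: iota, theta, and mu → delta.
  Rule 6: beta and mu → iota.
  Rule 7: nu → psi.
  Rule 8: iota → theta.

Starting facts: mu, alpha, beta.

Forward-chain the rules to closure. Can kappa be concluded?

From beta and mu, Rule 6 gives iota.
From iota, Rule 8 gives theta.
From iota, theta, and mu, Rule 5 gives delta.
From alpha and delta, Rule 2 gives kappa.

Yes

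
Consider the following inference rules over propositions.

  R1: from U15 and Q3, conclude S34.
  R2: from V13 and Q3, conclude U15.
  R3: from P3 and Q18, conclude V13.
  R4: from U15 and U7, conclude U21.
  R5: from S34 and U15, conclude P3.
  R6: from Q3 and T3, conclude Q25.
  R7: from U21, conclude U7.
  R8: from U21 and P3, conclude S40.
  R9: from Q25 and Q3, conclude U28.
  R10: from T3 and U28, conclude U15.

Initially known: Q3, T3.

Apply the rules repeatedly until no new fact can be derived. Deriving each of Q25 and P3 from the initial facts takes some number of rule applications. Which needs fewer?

Q25: Q3 and T3 hold, so Q25 follows (R6). [1 rule application]
P3: From Q3 and T3, R6 gives Q25. Q25 and Q3 hold, so U28 follows (R9). T3 and U28 hold, so U15 follows (R10). U15 and Q3 hold, so S34 follows (R1). From S34 and U15, R5 gives P3. [5 rule applications]
Q25 needs fewer.

Q25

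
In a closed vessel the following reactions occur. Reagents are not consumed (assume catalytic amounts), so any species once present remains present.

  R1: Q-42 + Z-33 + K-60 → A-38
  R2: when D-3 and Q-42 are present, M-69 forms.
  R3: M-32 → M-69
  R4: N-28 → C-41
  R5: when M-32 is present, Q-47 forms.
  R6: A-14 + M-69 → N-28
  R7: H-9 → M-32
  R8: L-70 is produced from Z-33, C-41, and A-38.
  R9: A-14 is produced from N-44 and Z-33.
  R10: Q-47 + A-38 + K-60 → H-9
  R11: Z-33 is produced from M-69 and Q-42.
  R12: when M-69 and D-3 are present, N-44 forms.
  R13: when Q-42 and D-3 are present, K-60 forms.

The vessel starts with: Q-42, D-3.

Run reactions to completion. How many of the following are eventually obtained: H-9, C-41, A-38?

2

Q-42 and D-3 present → K-60 forms (R13).
D-3 and Q-42 present → M-69 forms (R2).
M-69 and Q-42 present → Z-33 forms (R11).
M-69 and D-3 present → N-44 forms (R12).
N-44 and Z-33 present → A-14 forms (R9).
Q-42, Z-33, and K-60 present → A-38 forms (R1).
A-14 and M-69 present → N-28 forms (R6).
N-28 present → C-41 forms (R4).
H-9 would need Q-47, A-38, and K-60 (R10), but Q-47 never forms.
C-41: reached.
A-38: reached.
Reached: C-41 and A-38 — 2 of the 3.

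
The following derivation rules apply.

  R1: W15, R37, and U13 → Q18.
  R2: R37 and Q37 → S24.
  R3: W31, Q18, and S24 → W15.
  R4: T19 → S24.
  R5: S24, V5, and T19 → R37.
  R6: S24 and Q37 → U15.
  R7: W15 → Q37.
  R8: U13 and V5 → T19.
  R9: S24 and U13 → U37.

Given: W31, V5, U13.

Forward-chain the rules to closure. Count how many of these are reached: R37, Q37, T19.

From U13 and V5, R8 gives T19.
From T19, R4 gives S24.
From S24, V5, and T19, R5 gives R37.
R37: reached.
Q37 would need W15 (R7), but W15 is never established.
T19: reached.
Reached: R37 and T19 — 2 of the 3.

2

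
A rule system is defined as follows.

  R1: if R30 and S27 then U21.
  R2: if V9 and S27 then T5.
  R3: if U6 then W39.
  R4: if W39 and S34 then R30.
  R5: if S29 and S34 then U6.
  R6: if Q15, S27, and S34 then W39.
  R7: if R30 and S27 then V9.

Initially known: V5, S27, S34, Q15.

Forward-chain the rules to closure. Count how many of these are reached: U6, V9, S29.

From Q15, S27, and S34, R6 gives W39.
W39 and S34 hold, so R30 follows (R4).
R30 and S27 hold, so V9 follows (R7).
U6 would need S29 and S34 (R5), but S29 is never established.
V9: reached.
No rule produces S29, and it is not given.
Reached: V9 — 1 of the 3.

1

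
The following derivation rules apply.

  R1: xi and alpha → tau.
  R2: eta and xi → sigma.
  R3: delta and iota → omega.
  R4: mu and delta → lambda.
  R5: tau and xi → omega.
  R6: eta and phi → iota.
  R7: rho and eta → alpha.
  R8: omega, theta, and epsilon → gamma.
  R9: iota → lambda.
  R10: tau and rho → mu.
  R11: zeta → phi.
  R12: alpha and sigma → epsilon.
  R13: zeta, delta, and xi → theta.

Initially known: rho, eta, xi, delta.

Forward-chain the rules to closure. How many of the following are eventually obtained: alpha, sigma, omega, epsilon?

4

From rho and eta, R7 gives alpha.
eta and xi hold, so sigma follows (R2).
From xi and alpha, R1 gives tau.
alpha and sigma hold, so epsilon follows (R12).
tau and xi hold, so omega follows (R5).
alpha: reached.
sigma: reached.
omega: reached.
epsilon: reached.
All 4 are reached.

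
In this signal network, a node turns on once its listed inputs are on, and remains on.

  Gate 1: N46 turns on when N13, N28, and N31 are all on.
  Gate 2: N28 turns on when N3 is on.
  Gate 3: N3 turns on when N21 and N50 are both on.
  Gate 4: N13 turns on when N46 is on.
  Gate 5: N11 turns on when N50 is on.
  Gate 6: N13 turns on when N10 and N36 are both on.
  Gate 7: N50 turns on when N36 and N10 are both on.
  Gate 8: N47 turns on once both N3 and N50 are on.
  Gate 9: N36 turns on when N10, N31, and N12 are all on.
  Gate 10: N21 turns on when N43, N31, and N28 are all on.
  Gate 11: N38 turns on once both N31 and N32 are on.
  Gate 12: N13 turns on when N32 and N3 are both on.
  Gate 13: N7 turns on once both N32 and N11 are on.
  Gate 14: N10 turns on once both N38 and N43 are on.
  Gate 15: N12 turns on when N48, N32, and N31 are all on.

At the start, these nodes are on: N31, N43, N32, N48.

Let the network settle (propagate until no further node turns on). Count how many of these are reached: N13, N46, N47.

N48, N32, and N31 are on, so N12 turns on (Gate 15).
Gate 11: N31 and N32 on → N38 on.
Gate 14: N38 and N43 on → N10 on.
Gate 9: N10, N31, and N12 on → N36 on.
Gate 6: N10 and N36 on → N13 on.
N13: reached.
N46 would need N13, N28, and N31 (Gate 1), but N28 never turns on.
N47 would need N3 and N50 (Gate 8), but N3 never turns on.
Reached: N13 — 1 of the 3.

1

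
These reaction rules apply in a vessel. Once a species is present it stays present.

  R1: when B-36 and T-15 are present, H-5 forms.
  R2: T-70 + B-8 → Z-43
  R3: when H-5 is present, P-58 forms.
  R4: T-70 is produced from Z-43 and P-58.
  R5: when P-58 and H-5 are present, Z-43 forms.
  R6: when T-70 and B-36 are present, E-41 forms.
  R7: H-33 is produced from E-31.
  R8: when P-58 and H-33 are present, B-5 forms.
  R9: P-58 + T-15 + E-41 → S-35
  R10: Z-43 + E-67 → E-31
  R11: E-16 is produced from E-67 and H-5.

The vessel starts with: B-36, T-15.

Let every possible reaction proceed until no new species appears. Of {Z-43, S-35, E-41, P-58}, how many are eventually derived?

4

B-36 and T-15 present → H-5 forms (R1).
H-5 present → P-58 forms (R3).
P-58 and H-5 present → Z-43 forms (R5).
Z-43 and P-58 present → T-70 forms (R4).
T-70 and B-36 present → E-41 forms (R6).
P-58, T-15, and E-41 present → S-35 forms (R9).
Z-43: reached.
S-35: reached.
E-41: reached.
P-58: reached.
All 4 are reached.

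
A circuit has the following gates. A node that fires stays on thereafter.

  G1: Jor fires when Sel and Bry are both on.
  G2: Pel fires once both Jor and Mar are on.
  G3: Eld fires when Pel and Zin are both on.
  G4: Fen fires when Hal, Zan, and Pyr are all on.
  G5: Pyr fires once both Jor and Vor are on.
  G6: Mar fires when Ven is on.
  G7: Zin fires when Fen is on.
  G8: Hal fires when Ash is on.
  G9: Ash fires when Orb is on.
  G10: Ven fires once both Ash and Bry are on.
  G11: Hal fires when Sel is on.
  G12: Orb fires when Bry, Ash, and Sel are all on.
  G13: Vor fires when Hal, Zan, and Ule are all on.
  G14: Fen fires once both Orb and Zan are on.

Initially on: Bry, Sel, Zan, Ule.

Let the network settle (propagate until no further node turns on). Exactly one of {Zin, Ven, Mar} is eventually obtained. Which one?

Zin

G11: Sel on → Hal on.
G1: Sel and Bry on → Jor on.
G13: Hal, Zan, and Ule on → Vor on.
Jor and Vor are on, so Pyr fires (G5).
G4: Hal, Zan, and Pyr on → Fen on.
Fen is on, so Zin fires (G7).
Mar would need Ven (G6), but Ven never turns on. Ven would need Ash and Bry (G10), but Ash never turns on.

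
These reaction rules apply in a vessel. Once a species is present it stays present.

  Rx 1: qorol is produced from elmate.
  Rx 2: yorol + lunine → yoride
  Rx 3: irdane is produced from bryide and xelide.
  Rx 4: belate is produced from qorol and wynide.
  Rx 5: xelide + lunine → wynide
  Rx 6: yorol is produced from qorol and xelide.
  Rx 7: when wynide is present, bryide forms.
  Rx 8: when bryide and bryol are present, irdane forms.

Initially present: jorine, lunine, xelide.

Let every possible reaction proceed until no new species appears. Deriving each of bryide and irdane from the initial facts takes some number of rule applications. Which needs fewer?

bryide

bryide: xelide and lunine present → wynide forms (Rx 5). wynide present → bryide forms (Rx 7). [2 rule applications]
irdane: xelide and lunine present → wynide forms (Rx 5). wynide present → bryide forms (Rx 7). bryide and xelide present → irdane forms (Rx 3). [3 rule applications]
bryide needs fewer.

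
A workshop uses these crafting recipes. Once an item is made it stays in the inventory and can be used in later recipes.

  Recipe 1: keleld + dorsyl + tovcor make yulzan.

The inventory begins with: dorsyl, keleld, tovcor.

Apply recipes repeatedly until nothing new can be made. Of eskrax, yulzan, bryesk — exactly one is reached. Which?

yulzan

Using Recipe 1, keleld, dorsyl, and tovcor make yulzan.
No rule produces bryesk, and it is not given. No rule produces eskrax, and it is not given.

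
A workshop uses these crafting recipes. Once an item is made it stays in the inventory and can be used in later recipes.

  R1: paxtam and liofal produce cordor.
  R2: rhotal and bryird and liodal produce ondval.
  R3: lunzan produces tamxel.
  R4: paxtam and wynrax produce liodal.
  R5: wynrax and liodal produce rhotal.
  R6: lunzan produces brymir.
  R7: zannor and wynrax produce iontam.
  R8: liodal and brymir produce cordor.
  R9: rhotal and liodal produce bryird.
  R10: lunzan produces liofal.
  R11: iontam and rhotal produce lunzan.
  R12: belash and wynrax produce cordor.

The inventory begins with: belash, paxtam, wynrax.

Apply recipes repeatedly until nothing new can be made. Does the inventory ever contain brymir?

brymir would need lunzan (R6), but lunzan is never obtained.

No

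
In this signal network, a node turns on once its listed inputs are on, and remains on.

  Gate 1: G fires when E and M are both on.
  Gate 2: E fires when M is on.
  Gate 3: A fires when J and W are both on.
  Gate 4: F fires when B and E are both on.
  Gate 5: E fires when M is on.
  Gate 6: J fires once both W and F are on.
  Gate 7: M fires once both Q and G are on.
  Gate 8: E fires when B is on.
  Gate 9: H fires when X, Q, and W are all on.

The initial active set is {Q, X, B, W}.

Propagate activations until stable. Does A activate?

B is on, so E fires (Gate 8).
Gate 4: B and E on → F on.
Gate 6: W and F on → J on.
J and W are on, so A fires (Gate 3).

Yes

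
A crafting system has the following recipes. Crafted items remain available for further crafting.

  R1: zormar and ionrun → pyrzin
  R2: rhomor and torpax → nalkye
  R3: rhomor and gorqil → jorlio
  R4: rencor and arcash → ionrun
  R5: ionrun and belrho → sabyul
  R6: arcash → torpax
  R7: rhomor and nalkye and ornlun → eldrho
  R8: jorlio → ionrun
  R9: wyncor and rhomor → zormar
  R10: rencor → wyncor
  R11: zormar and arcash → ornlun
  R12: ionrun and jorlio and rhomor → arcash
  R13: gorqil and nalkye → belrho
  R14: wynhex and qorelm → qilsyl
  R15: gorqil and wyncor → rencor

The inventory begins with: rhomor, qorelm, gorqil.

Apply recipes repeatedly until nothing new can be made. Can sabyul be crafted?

Yes

rhomor and gorqil → jorlio (R3).
jorlio → ionrun (R8).
Using R12, ionrun, jorlio, and rhomor make arcash.
Using R6, arcash makes torpax.
Using R2, rhomor and torpax make nalkye.
gorqil and nalkye → belrho (R13).
Using R5, ionrun and belrho make sabyul.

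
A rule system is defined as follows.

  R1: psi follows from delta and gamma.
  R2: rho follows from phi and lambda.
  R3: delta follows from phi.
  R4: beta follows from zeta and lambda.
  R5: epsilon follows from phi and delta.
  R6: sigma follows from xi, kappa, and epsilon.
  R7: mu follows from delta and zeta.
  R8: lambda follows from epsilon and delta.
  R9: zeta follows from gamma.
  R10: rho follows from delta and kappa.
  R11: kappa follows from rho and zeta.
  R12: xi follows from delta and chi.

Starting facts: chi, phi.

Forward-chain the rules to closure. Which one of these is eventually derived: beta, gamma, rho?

From phi, R3 gives delta.
phi and delta hold, so epsilon follows (R5).
epsilon and delta hold, so lambda follows (R8).
phi and lambda hold, so rho follows (R2).
No rule produces gamma, and it is not given. beta would need zeta and lambda (R4), but zeta is never established.

rho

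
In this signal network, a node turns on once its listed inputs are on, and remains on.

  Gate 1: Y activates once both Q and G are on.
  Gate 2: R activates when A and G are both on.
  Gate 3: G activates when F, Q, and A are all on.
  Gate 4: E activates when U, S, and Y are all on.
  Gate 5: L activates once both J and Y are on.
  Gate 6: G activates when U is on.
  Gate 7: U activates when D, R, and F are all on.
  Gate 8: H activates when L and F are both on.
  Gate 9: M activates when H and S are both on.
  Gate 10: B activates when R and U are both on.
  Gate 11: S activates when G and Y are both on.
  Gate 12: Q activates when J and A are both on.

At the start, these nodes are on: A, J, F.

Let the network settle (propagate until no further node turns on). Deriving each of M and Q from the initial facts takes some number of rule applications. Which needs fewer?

Q: J and A are on, so Q activates (Gate 12). [1 rule application]
M: J and A are on, so Q activates (Gate 12). Gate 3: F, Q, and A on → G on. Q and G are on, so Y activates (Gate 1). Gate 5: J and Y on → L on. G and Y are on, so S activates (Gate 11). Gate 8: L and F on → H on. H and S are on, so M activates (Gate 9). [7 rule applications]
Q needs fewer.

Q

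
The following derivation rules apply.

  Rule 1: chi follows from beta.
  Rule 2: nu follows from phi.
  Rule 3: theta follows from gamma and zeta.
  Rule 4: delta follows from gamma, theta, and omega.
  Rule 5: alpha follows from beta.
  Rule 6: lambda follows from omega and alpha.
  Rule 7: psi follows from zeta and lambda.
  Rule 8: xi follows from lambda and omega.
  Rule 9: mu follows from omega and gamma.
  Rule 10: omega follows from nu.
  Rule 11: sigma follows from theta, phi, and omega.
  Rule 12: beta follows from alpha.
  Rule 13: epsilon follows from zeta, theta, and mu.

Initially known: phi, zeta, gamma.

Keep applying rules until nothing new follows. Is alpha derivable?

alpha would need beta (Rule 5), but beta is never established.

No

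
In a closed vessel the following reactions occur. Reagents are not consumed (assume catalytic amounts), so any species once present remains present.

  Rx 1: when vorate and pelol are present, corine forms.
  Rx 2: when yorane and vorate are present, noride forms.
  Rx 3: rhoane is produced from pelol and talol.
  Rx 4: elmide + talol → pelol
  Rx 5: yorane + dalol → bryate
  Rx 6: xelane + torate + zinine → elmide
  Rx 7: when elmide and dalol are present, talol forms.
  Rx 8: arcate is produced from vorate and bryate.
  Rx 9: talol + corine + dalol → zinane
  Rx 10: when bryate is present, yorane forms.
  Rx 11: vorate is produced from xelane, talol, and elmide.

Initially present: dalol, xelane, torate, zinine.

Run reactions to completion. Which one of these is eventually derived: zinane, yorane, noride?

xelane, torate, and zinine present → elmide forms (Rx 6).
elmide and dalol present → talol forms (Rx 7).
xelane, talol, and elmide present → vorate forms (Rx 11).
elmide and talol present → pelol forms (Rx 4).
vorate and pelol present → corine forms (Rx 1).
talol, corine, and dalol present → zinane forms (Rx 9).
noride would need yorane and vorate (Rx 2), but yorane never forms. yorane would need bryate (Rx 10), but bryate never forms.

zinane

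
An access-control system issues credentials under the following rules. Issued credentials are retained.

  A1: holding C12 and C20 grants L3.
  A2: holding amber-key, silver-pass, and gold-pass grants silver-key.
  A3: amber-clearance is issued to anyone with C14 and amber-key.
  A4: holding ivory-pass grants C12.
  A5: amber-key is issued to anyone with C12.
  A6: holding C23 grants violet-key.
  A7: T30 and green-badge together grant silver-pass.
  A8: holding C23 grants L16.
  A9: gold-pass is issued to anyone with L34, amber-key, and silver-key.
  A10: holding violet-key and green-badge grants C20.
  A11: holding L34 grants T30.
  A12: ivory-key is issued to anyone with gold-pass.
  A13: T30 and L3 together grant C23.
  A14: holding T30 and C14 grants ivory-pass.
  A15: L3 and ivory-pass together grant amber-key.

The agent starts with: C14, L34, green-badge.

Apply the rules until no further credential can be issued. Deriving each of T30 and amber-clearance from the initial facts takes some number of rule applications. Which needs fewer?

T30: Holding L34 grants T30 (A11). [1 rule application]
amber-clearance: Holding L34 grants T30 (A11). Holding T30 and C14 grants ivory-pass (A14). Holding ivory-pass grants C12 (A4). Holding C12 grants amber-key (A5). Holding C14 and amber-key grants amber-clearance (A3). [5 rule applications]
T30 needs fewer.

T30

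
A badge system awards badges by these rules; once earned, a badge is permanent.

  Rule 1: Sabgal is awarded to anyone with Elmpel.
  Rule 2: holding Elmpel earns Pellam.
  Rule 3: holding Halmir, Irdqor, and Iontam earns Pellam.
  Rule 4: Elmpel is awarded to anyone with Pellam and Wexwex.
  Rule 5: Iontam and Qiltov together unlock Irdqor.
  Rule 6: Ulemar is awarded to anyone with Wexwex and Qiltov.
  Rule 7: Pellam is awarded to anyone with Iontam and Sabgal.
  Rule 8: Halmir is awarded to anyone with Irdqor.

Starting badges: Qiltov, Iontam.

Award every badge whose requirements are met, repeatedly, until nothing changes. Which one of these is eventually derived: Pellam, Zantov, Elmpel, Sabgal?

With Iontam and Qiltov, Irdqor is earned (Rule 5).
With Irdqor, Halmir is earned (Rule 8).
With Halmir, Irdqor, and Iontam, Pellam is earned (Rule 3).
No rule produces Zantov, and it is not given. Elmpel would need Pellam and Wexwex (Rule 4), but Wexwex is never earned. Sabgal would need Elmpel (Rule 1), but Elmpel is never earned.

Pellam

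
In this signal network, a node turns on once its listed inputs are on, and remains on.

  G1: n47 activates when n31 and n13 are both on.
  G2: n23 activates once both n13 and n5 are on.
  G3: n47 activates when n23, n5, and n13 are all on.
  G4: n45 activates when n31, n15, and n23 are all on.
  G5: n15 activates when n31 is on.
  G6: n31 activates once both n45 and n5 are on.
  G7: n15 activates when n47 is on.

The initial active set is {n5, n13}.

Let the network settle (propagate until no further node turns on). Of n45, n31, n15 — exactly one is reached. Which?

n15

n13 and n5 are on, so n23 activates (G2).
n23, n5, and n13 are on, so n47 activates (G3).
n47 is on, so n15 activates (G7).
n31 would need n45 and n5 (G6), but n45 never turns on. n45 would need n31, n15, and n23 (G4), but n31 never turns on.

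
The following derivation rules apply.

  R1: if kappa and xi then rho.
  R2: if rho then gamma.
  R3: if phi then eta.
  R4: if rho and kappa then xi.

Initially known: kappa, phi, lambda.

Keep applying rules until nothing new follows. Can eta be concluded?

Yes

From phi, R3 gives eta.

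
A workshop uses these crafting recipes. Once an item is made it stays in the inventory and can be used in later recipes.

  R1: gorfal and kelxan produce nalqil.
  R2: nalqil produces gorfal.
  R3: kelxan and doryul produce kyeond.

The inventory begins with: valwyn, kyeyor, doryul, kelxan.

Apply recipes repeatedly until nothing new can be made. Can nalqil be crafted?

nalqil would need gorfal and kelxan (R1), but gorfal is never obtained.

No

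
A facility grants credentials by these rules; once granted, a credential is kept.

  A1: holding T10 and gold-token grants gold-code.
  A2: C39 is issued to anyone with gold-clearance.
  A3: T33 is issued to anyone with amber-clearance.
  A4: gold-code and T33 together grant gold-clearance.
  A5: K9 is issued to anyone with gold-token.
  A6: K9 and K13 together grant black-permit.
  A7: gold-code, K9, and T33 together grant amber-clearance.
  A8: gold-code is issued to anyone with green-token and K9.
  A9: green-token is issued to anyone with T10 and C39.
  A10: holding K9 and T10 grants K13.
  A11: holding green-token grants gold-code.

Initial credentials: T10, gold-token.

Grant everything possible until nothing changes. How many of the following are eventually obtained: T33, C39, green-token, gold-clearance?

0

T33 would need amber-clearance (A3), but amber-clearance is never granted.
C39 would need gold-clearance (A2), but gold-clearance is never granted.
green-token would need T10 and C39 (A9), but C39 is never granted.
gold-clearance would need gold-code and T33 (A4), but T33 is never granted.
None of the 4 are reached.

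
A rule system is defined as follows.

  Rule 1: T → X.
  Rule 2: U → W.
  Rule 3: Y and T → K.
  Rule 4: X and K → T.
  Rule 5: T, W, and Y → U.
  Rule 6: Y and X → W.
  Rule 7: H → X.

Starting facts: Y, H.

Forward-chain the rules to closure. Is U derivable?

No

U would need T, W, and Y (Rule 5), but T is never established.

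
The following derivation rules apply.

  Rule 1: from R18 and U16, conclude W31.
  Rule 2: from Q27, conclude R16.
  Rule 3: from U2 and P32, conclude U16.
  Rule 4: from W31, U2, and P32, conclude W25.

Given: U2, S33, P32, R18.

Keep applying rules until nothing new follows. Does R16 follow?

R16 would need Q27 (Rule 2), but Q27 is never established.

No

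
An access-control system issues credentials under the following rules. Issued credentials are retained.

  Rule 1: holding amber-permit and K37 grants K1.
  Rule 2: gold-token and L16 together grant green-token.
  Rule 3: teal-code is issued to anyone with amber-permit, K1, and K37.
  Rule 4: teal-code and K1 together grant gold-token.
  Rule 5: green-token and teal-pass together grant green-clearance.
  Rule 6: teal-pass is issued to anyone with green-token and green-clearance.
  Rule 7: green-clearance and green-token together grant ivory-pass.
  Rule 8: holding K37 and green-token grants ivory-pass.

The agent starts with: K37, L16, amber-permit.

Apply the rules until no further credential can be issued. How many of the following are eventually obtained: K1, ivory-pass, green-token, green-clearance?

3

Holding amber-permit and K37 grants K1 (Rule 1).
Holding amber-permit, K1, and K37 grants teal-code (Rule 3).
Holding teal-code and K1 grants gold-token (Rule 4).
Holding gold-token and L16 grants green-token (Rule 2).
Holding K37 and green-token grants ivory-pass (Rule 8).
K1: reached.
ivory-pass: reached.
green-token: reached.
green-clearance would need green-token and teal-pass (Rule 5), but teal-pass is never granted.
Reached: K1, ivory-pass, and green-token — 3 of the 4.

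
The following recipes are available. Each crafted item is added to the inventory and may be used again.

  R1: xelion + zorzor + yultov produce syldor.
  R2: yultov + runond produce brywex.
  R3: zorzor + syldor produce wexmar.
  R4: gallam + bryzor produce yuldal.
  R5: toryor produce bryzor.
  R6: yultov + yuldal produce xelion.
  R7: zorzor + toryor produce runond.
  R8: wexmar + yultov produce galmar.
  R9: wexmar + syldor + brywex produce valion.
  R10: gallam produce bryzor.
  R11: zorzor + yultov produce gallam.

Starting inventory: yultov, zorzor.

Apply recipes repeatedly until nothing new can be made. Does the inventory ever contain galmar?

zorzor + yultov → gallam (R11).
gallam → bryzor (R10).
Using R4, gallam and bryzor make yuldal.
Using R6, yultov and yuldal make xelion.
xelion + zorzor + yultov → syldor (R1).
zorzor + syldor → wexmar (R3).
Using R8, wexmar and yultov make galmar.

Yes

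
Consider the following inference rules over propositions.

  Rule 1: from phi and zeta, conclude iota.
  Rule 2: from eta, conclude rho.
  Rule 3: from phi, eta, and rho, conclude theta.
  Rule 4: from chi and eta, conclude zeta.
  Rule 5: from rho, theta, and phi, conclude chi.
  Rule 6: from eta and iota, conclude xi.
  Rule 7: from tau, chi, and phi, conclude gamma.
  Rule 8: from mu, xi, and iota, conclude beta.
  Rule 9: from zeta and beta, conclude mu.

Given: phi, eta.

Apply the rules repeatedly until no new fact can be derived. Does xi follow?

eta holds, so rho follows (Rule 2).
From phi, eta, and rho, Rule 3 gives theta.
rho, theta, and phi hold, so chi follows (Rule 5).
From chi and eta, Rule 4 gives zeta.
phi and zeta hold, so iota follows (Rule 1).
eta and iota hold, so xi follows (Rule 6).

Yes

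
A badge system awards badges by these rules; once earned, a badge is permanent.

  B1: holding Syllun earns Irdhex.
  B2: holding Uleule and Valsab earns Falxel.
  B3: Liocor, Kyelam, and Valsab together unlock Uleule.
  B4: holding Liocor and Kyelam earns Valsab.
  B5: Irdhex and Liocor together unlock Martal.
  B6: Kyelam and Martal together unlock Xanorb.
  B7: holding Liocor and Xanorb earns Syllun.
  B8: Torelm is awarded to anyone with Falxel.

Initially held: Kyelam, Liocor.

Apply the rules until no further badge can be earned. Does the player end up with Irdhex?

No

Irdhex would need Syllun (B1), but Syllun is never earned.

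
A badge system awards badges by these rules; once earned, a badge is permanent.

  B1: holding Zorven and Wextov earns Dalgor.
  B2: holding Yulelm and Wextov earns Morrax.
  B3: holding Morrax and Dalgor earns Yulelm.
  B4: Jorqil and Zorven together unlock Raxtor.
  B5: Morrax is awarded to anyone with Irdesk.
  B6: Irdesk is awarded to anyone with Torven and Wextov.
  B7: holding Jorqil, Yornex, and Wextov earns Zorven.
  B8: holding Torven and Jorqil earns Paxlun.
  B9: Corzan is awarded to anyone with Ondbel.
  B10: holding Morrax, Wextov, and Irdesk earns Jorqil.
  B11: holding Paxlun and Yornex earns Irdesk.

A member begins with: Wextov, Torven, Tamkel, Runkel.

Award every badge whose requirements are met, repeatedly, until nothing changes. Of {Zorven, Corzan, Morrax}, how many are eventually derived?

With Torven and Wextov, Irdesk is earned (B6).
With Irdesk, Morrax is earned (B5).
Zorven would need Jorqil, Yornex, and Wextov (B7), but Yornex is never earned.
Corzan would need Ondbel (B9), but Ondbel is never earned.
Morrax: reached.
Reached: Morrax — 1 of the 3.

1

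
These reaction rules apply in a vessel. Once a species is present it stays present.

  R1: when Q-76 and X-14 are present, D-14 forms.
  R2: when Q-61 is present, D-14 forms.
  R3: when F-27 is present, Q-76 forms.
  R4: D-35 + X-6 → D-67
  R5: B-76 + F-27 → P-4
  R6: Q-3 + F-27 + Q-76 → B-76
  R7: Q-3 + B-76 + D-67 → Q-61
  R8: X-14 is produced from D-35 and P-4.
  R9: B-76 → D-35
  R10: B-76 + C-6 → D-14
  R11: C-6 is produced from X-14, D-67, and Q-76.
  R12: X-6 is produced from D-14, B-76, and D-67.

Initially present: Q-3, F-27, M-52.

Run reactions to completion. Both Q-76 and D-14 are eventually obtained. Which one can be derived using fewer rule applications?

Q-76: F-27 present → Q-76 forms (R3). [1 rule application]
D-14: F-27 present → Q-76 forms (R3). Q-3, F-27, and Q-76 present → B-76 forms (R6). B-76 and F-27 present → P-4 forms (R5). B-76 present → D-35 forms (R9). D-35 and P-4 present → X-14 forms (R8). Q-76 and X-14 present → D-14 forms (R1). [6 rule applications]
Q-76 needs fewer.

Q-76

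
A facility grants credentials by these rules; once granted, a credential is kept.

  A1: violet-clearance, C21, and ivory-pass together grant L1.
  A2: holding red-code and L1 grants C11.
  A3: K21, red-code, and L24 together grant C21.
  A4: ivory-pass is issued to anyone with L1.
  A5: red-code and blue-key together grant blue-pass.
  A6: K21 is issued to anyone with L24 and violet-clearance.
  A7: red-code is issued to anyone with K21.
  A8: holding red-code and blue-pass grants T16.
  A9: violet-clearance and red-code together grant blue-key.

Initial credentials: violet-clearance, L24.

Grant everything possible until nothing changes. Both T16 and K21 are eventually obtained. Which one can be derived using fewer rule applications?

K21: Holding L24 and violet-clearance grants K21 (A6). [1 rule application]
T16: Holding L24 and violet-clearance grants K21 (A6). Holding K21 grants red-code (A7). Holding violet-clearance and red-code grants blue-key (A9). Holding red-code and blue-key grants blue-pass (A5). Holding red-code and blue-pass grants T16 (A8). [5 rule applications]
K21 needs fewer.

K21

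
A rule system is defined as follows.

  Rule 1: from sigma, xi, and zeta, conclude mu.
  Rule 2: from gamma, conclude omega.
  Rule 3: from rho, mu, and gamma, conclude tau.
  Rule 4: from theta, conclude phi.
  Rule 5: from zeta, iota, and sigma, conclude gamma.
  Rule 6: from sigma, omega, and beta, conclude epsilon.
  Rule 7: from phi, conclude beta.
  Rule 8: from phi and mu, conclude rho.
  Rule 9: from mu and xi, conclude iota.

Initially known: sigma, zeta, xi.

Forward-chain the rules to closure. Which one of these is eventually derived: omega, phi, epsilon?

omega

sigma, xi, and zeta hold, so mu follows (Rule 1).
From mu and xi, Rule 9 gives iota.
From zeta, iota, and sigma, Rule 5 gives gamma.
From gamma, Rule 2 gives omega.
epsilon would need sigma, omega, and beta (Rule 6), but beta is never established. phi would need theta (Rule 4), but theta is never established.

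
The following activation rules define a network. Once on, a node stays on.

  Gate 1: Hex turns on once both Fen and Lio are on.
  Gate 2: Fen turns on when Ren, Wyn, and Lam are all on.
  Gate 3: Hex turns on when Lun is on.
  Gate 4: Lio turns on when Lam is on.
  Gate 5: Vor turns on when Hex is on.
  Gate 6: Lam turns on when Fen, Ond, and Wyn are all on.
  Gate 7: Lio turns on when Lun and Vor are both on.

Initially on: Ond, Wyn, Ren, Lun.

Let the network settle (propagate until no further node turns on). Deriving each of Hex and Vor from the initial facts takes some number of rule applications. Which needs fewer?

Hex

Hex: Gate 3: Lun on → Hex on. [1 rule application]
Vor: Lun is on, so Hex turns on (Gate 3). Gate 5: Hex on → Vor on. [2 rule applications]
Hex needs fewer.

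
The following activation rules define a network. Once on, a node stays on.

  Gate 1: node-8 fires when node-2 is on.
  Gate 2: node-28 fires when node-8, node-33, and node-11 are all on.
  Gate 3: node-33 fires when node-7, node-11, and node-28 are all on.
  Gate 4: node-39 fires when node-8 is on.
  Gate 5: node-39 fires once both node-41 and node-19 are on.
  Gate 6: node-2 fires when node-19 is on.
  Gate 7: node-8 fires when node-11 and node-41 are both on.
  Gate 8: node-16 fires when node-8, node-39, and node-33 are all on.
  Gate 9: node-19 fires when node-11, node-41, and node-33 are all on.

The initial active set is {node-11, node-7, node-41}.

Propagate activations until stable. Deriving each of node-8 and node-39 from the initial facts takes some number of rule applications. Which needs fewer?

node-8

node-8: node-11 and node-41 are on, so node-8 fires (Gate 7). [1 rule application]
node-39: node-11 and node-41 are on, so node-8 fires (Gate 7). Gate 4: node-8 on → node-39 on. [2 rule applications]
node-8 needs fewer.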